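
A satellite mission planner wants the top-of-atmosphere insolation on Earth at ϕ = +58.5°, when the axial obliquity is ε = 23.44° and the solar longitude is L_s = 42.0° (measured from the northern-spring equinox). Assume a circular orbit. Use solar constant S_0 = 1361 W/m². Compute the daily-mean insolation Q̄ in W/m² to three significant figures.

Solar declination: sin δ = sin ε · sin L_s = sin 23.44° × sin 42.0° = 0.26617, so δ = +15.437°.
cos h₀ = −tan(+58.5°) tan(+15.437°) = -0.4506, h₀ = 2.0382 rad.
Bracket: h₀ sin ϕ sin δ + cos ϕ cos δ sin h₀ = 2.0382×0.85264×0.26617 + 0.52250×0.96393×0.89272 = 0.462564 + 0.449621 = 0.912185.
Q̄ = (S_0/π) × [bracket] = (1361/π) × 0.912185 = 395.2 W/m².

Q̄ ≈ 395 W/m²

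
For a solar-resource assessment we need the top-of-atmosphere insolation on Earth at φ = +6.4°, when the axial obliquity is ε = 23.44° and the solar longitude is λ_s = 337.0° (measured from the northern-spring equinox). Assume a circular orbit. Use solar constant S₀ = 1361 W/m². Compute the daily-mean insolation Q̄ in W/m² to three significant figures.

Q̄ ≈ 414 W/m²

Solar declination: sin δ = sin ε · sin λ_s = sin 23.44° × sin 337.0° = -0.15543, so δ = -8.942°.
cos H₀ = −tan(+6.4°) tan(-8.942°) = 0.0176, H₀ = 1.5531 rad.
Bracket: H₀ sin φ sin δ + cos φ cos δ sin H₀ = 1.5531×0.11147×-0.15543 + 0.99377×0.98785×0.99984 = -0.026909 + 0.981539 = 0.954630.
Q̄ = (S₀/π) × [bracket] = (1361/π) × 0.954630 = 413.6 W/m².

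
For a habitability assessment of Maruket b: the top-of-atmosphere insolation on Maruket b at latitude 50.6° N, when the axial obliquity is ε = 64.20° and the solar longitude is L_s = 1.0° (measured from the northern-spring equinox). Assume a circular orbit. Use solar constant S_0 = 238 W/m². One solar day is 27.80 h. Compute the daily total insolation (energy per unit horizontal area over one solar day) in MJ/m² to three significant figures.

4.96 MJ/m²

Solar declination: sin δ = sin ε · sin L_s = sin 64.20° × sin 1.0° = 0.01571, so δ = +0.900°.
cos h₀ = −tan(+50.6°) tan(+0.900°) = -0.0191, h₀ = 1.5899 rad.
Bracket: h₀ sin ϕ sin δ + cos ϕ cos δ sin h₀ = 1.5899×0.77273×0.01571 + 0.63473×0.99988×0.99982 = 0.019301 + 0.634540 = 0.653841.
Q̄ = (S_0/π) × [bracket] = (238/π) × 0.653841 = 49.534 W/m².
Daily total = Q̄ × 27.80 h × 3600 s/h = 49.534 × 27.80 × 3600 / 10⁶ = 4.957 MJ/m².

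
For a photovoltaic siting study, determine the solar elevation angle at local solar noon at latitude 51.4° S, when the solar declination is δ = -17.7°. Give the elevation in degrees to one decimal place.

At local noon the hour angle is zero, so the zenith angle equals |ϕ − δ| = |-51.4° − (-17.700°)| = 33.700°.
Elevation = 90° − 33.700° = 56.3°.

56.3°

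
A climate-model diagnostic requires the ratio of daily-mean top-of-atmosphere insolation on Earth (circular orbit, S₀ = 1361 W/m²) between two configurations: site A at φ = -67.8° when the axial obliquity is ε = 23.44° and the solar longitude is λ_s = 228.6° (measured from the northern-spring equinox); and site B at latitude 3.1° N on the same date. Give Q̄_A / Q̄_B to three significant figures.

Q̄_A / Q̄_B ≈ 0.977

— Configuration A (φ=-67.8°):
Solar declination: sin δ = sin ε · sin λ_s = sin 23.44° × sin 228.6° = -0.29839, so δ = -17.361°.
cos H₀ = −tan(-67.8°) tan(-17.361°) = -0.7661, H₀ = 2.4435 rad.
Bracket: H₀ sin φ sin δ + cos φ cos δ sin H₀ = 2.4435×-0.92587×-0.29839 + 0.37784×0.95445×0.64276 = 0.675067 + 0.231798 = 0.906865.
Q̄ = (S₀/π) × [bracket] = (1361/π) × 0.906865 = 392.87 W/m².
— Configuration B (φ=+3.1°):
cos H₀ = −tan(+3.1°) tan(-17.361°) = 0.0169, H₀ = 1.5539 rad.
Bracket: H₀ sin φ sin δ + cos φ cos δ sin H₀ = 1.5539×0.05408×-0.29839 + 0.99854×0.95445×0.99986 = -0.025075 + 0.952923 = 0.927848.
Q̄ = (S₀/π) × [bracket] = (1361/π) × 0.927848 = 401.96 W/m².
Ratio Q̄_A / Q̄_B = 392.87 / 401.96 = 0.9774.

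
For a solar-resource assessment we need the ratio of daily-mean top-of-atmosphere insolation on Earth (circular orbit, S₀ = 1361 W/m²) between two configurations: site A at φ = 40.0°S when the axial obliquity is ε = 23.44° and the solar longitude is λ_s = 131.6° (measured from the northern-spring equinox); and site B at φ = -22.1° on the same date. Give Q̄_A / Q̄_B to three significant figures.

Q̄_A / Q̄_B ≈ 0.637

— Configuration A (φ=-40.0°):
Solar declination: sin δ = sin ε · sin λ_s = sin 23.44° × sin 131.6° = 0.29747, so δ = +17.305°.
cos H₀ = −tan(-40.0°) tan(+17.305°) = 0.2614, H₀ = 1.3063 rad.
Bracket: H₀ sin φ sin δ + cos φ cos δ sin H₀ = 1.3063×-0.64279×0.29747 + 0.76604×0.95473×0.96522 = -0.249779 + 0.705925 = 0.456146.
Q̄ = (S₀/π) × [bracket] = (1361/π) × 0.456146 = 197.61 W/m².
— Configuration B (φ=-22.1°):
cos H₀ = −tan(-22.1°) tan(+17.305°) = 0.1265, H₀ = 1.4439 rad.
Bracket: H₀ sin φ sin δ + cos φ cos δ sin H₀ = 1.4439×-0.37622×0.29747 + 0.92653×0.95473×0.99196 = -0.161593 + 0.877474 = 0.715881.
Q̄ = (S₀/π) × [bracket] = (1361/π) × 0.715881 = 310.13 W/m².
Ratio Q̄_A / Q̄_B = 197.61 / 310.13 = 0.6372.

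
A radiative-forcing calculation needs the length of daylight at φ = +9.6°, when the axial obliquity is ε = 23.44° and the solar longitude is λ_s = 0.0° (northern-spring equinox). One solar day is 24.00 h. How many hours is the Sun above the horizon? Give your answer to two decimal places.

Solar declination: sin δ = sin ε · sin λ_s = sin 23.44° × sin 0.0° = 0.00000, so δ = +0.000°.
cos H₀ = −tan φ · tan δ = −tan(+9.6°) × tan(+0.000°) = -0.0000, so H₀ = 1.5708 rad = 90.00°.
Daylight = 2H₀/(2π) × 24.00 h = (1.5708/π) × 24.00 = 12.00 h.

12.00 h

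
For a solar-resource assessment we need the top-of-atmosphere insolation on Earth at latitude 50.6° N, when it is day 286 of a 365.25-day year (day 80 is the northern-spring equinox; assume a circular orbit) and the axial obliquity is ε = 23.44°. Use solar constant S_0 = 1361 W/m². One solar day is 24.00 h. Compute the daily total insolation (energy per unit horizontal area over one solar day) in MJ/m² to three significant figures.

16.8 MJ/m²

Solar longitude: L_s = 360° × (286 − 80)/365.25 = 203.039°.
sin δ = sin 23.44° × sin 203.039° = -0.15568, so δ = -8.956°.
cos h₀ = −tan(+50.6°) tan(-8.956°) = 0.1919, h₀ = 1.3777 rad.
Bracket: h₀ sin ϕ sin δ + cos ϕ cos δ sin h₀ = 1.3777×0.77273×-0.15568 + 0.63473×0.98781×0.98142 = -0.165735 + 0.615343 = 0.449608.
Q̄ = (S_0/π) × [bracket] = (1361/π) × 0.449608 = 194.78 W/m².
Daily total = Q̄ × 24.00 h × 3600 s/h = 194.78 × 24.00 × 3600 / 10⁶ = 16.83 MJ/m².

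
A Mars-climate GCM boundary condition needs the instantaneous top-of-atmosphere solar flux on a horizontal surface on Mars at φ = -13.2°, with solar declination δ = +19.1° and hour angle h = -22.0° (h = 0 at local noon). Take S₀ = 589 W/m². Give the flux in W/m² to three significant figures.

cos θ_z = sin φ sin δ + cos φ cos δ cos h = -0.074720 + 0.852993 = 0.778273.
Flux = S₀ · cos θ_z = 589 × 0.778273 = 458.4 W/m².

458 W/m²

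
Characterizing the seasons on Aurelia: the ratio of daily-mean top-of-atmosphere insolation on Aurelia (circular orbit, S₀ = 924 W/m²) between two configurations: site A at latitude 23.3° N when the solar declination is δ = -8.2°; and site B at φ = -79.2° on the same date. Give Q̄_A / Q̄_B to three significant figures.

— Configuration A (φ=+23.3°):
cos H₀ = −tan(+23.3°) tan(-8.200°) = 0.0621, H₀ = 1.5087 rad.
Bracket: H₀ sin φ sin δ + cos φ cos δ sin H₀ = 1.5087×0.39555×-0.14263 + 0.91845×0.98978×0.99807 = -0.085117 + 0.907309 = 0.822192.
Q̄ = (S₀/π) × [bracket] = (924/π) × 0.822192 = 241.82 W/m².
— Configuration B (φ=-79.2°):
cos H₀ = −tan(-79.2°) tan(-8.200°) = -0.7554, H₀ = 2.4271 rad.
Bracket: H₀ sin φ sin δ + cos φ cos δ sin H₀ = 2.4271×-0.98229×-0.14263 + 0.18738×0.98978×0.65525 = 0.340046 + 0.121526 = 0.461572.
Q̄ = (S₀/π) × [bracket] = (924/π) × 0.461572 = 135.76 W/m².
Ratio Q̄_A / Q̄_B = 241.82 / 135.76 = 1.781.

Q̄_A / Q̄_B ≈ 1.78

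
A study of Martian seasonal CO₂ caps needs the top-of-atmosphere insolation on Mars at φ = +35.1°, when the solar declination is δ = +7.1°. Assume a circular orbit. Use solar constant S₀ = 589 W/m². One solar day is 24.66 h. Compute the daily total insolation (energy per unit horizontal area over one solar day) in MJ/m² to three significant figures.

15.4 MJ/m²

cos H₀ = −tan(+35.1°) tan(+7.100°) = -0.0875, H₀ = 1.6584 rad.
Bracket: H₀ sin φ sin δ + cos φ cos δ sin H₀ = 1.6584×0.57501×0.12360 + 0.81815×0.99233×0.99616 = 0.117865 + 0.808757 = 0.926622.
Q̄ = (S₀/π) × [bracket] = (589/π) × 0.926622 = 173.73 W/m².
Daily total = Q̄ × 24.66 h × 3600 s/h = 173.73 × 24.66 × 3600 / 10⁶ = 15.42 MJ/m².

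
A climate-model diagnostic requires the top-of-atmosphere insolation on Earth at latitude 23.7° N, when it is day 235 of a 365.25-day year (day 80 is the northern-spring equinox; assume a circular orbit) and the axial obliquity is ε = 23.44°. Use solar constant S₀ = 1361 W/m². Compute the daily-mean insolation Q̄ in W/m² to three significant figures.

Solar longitude: λ_s = 360° × (235 − 80)/365.25 = 152.772°.
sin δ = sin 23.44° × sin 152.772° = 0.18200, so δ = +10.486°.
cos H₀ = −tan(+23.7°) tan(+10.486°) = -0.0812, H₀ = 1.6521 rad.
Bracket: H₀ sin φ sin δ + cos φ cos δ sin H₀ = 1.6521×0.40195×0.18200 + 0.91566×0.98330×0.99669 = 0.120859 + 0.897388 = 1.018247.
Q̄ = (S₀/π) × [bracket] = (1361/π) × 1.018247 = 441.1 W/m².

Q̄ ≈ 441 W/m²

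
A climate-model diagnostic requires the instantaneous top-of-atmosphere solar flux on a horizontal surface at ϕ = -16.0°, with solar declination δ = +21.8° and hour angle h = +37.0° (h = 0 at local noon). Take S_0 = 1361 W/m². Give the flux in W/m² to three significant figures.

cos θ_z = sin ϕ sin δ + cos ϕ cos δ cos h = -0.102363 + 0.712796 = 0.610433.
Flux = S_0 · cos θ_z = 1361 × 0.610433 = 830.8 W/m².

831 W/m²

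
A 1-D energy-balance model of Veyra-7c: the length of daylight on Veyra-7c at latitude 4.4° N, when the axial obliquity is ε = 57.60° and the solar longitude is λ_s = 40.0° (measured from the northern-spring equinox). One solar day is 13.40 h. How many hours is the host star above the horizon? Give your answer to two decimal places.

6.91 h

Solar declination: sin δ = sin ε · sin λ_s = sin 57.60° × sin 40.0° = 0.54272, so δ = +32.869°.
cos H₀ = −tan φ · tan δ = −tan(+4.4°) × tan(+32.869°) = -0.0497, so H₀ = 1.6205 rad = 92.85°.
Daylight = 2H₀/(2π) × 13.40 h = (1.6205/π) × 13.40 = 6.91 h.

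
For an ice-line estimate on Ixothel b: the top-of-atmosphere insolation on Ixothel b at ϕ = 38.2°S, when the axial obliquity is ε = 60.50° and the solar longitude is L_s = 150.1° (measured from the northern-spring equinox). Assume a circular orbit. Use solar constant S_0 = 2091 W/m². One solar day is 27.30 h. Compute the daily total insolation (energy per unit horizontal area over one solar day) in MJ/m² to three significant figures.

22.1 MJ/m²

Solar declination: sin δ = sin ε · sin L_s = sin 60.50° × sin 150.1° = 0.43386, so δ = +25.713°.
cos h₀ = −tan(-38.2°) tan(+25.713°) = 0.3789, h₀ = 1.1821 rad.
Bracket: h₀ sin ϕ sin δ + cos ϕ cos δ sin h₀ = 1.1821×-0.61841×0.43386 + 0.78586×0.90098×0.92542 = -0.317161 + 0.655238 = 0.338077.
Q̄ = (S_0/π) × [bracket] = (2091/π) × 0.338077 = 225.02 W/m².
Daily total = Q̄ × 27.30 h × 3600 s/h = 225.02 × 27.30 × 3600 / 10⁶ = 22.11 MJ/m².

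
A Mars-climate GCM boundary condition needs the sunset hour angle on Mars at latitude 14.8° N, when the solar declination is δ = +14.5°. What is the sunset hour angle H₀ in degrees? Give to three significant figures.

cos H₀ = −tan φ · tan δ = −tan(+14.8°) × tan(+14.500°) = -0.0683, so H₀ = 1.6392 rad = 93.92°.

H₀ = 93.9°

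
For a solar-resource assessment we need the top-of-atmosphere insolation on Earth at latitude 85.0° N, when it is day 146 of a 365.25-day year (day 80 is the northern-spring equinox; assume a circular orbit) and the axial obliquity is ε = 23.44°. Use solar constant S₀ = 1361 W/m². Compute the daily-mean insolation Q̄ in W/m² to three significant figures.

Solar longitude: λ_s = 360° × (146 − 80)/365.25 = 65.051°.
sin δ = sin 23.44° × sin 65.051° = 0.36067, so δ = +21.141°.
cos H₀ = −tan(+85.0°) tan(+21.141°) = -4.4200 ≤ −1 ⇒ polar day, H₀ = π.
Bracket: H₀ sin φ sin δ + cos φ cos δ sin H₀ = 3.1416×0.99619×0.36067 + 0.08716×0.93269×0.00000 = 1.128764 + 0.000000 = 1.128764.
Q̄ = (S₀/π) × [bracket] = (1361/π) × 1.128764 = 489.0 W/m².

Q̄ ≈ 489 W/m²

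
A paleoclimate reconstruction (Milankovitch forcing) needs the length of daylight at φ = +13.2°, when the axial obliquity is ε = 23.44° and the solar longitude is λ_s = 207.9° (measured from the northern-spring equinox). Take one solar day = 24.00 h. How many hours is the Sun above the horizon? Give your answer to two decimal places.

11.66 h

Solar declination: sin δ = sin ε · sin λ_s = sin 23.44° × sin 207.9° = -0.18614, so δ = -10.727°.
cos H₀ = −tan φ · tan δ = −tan(+13.2°) × tan(-10.727°) = 0.0444, so H₀ = 1.5263 rad = 87.45°.
Daylight = 2H₀/(2π) × 24.00 h = (1.5263/π) × 24.00 = 11.66 h.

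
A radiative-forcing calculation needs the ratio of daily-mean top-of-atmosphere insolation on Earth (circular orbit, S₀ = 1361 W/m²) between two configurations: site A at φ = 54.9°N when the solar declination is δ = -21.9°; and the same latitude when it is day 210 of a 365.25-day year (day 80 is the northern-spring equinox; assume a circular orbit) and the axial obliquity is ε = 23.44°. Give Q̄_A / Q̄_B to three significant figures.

— Configuration A (φ=+54.9°):
cos H₀ = −tan(+54.9°) tan(-21.900°) = 0.5720, H₀ = 0.9619 rad.
Bracket: H₀ sin φ sin δ + cos φ cos δ sin H₀ = 0.9619×0.81815×-0.37299 + 0.57501×0.92784×0.82026 = -0.293535 + 0.437623 = 0.144088.
Q̄ = (S₀/π) × [bracket] = (1361/π) × 0.144088 = 62.422 W/m².
— Configuration B (φ=+54.9°):
Solar longitude: λ_s = 360° × (210 − 80)/365.25 = 128.131°.
sin δ = sin 23.44° × sin 128.131° = 0.31290, so δ = +18.234°.
cos H₀ = −tan(+54.9°) tan(+18.234°) = -0.4687, H₀ = 2.0587 rad.
Bracket: H₀ sin φ sin δ + cos φ cos δ sin H₀ = 2.0587×0.81815×0.31290 + 0.57501×0.94979×0.88333 = 0.527025 + 0.482421 = 1.009446.
Q̄ = (S₀/π) × [bracket] = (1361/π) × 1.009446 = 437.31 W/m².
Ratio Q̄_A / Q̄_B = 62.422 / 437.31 = 0.1427.

Q̄_A / Q̄_B ≈ 0.143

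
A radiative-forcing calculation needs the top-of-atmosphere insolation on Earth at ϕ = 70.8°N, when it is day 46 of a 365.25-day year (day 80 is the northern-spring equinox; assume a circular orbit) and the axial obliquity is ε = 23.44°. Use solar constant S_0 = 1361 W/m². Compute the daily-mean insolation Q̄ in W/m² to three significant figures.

Solar longitude: L_s = 360° × (46 − 80)/365.25 = -33.511°, i.e. -33.511° + 360° = 326.489°.
sin δ = sin 23.44° × sin 326.489° = -0.21962, so δ = -12.687°.
cos h₀ = −tan(+70.8°) tan(-12.687°) = 0.6464, h₀ = 0.8679 rad.
Bracket: h₀ sin ϕ sin δ + cos ϕ cos δ sin h₀ = 0.8679×0.94438×-0.21962 + 0.32887×0.97559×0.76296 = -0.180007 + 0.244790 = 0.064783.
Q̄ = (S_0/π) × [bracket] = (1361/π) × 0.064783 = 28.07 W/m².

Q̄ ≈ 28.1 W/m²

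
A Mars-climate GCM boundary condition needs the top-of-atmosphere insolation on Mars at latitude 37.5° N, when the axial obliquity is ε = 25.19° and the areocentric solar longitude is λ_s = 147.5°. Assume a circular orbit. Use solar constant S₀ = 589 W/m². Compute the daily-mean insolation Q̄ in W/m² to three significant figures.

Q̄ ≈ 188 W/m²

sin δ = sin 25.19° × sin 147.5° = 0.22869, so δ = +13.220°.
cos H₀ = −tan(+37.5°) tan(+13.220°) = -0.1803, H₀ = 1.7520 rad.
Bracket: H₀ sin φ sin δ + cos φ cos δ sin H₀ = 1.7520×0.60876×0.22869 + 0.79335×0.97350×0.98362 = 0.243909 + 0.759676 = 1.003585.
Q̄ = (S₀/π) × [bracket] = (589/π) × 1.003585 = 188.2 W/m².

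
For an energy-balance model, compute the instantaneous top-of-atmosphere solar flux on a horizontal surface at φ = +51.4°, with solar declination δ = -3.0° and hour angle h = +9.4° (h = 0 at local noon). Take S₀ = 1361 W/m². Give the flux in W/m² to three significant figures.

cos θ_z = sin φ sin δ + cos φ cos δ cos h = -0.040902 + 0.614659 = 0.573757.
Flux = S₀ · cos θ_z = 1361 × 0.573757 = 780.9 W/m².

781 W/m²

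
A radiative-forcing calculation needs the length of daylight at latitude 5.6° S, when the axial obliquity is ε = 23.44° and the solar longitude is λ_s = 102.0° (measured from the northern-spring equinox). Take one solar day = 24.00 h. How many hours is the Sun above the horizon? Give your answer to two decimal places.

Solar declination: sin δ = sin ε · sin λ_s = sin 23.44° × sin 102.0° = 0.38910, so δ = +22.898°.
cos H₀ = −tan φ · tan δ = −tan(-5.6°) × tan(+22.898°) = 0.0414, so H₀ = 1.5294 rad = 87.63°.
Daylight = 2H₀/(2π) × 24.00 h = (1.5294/π) × 24.00 = 11.68 h.

11.68 h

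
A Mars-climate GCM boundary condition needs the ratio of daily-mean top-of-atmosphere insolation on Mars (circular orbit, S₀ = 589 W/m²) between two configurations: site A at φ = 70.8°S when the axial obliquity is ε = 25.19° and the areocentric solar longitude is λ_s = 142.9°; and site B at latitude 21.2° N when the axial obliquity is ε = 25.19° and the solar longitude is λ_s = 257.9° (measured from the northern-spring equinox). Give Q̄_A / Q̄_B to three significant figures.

Q̄_A / Q̄_B ≈ 0.0561

— Configuration A (φ=-70.8°):
sin δ = sin 25.19° × sin 142.9° = 0.25674, so δ = +14.877°.
cos H₀ = −tan(-70.8°) tan(+14.877°) = 0.7628, H₀ = 0.7031 rad.
Bracket: H₀ sin φ sin δ + cos φ cos δ sin H₀ = 0.7031×-0.94438×0.25674 + 0.32887×0.96648×0.64661 = -0.170474 + 0.205523 = 0.035049.
Q̄ = (S₀/π) × [bracket] = (589/π) × 0.035049 = 6.5711 W/m².
— Configuration B (φ=+21.2°):
Solar declination: sin δ = sin ε · sin λ_s = sin 25.19° × sin 257.9° = -0.41617, so δ = -24.593°.
cos H₀ = −tan(+21.2°) tan(-24.593°) = 0.1775, H₀ = 1.3923 rad.
Bracket: H₀ sin φ sin δ + cos φ cos δ sin H₀ = 1.3923×0.36162×-0.41617 + 0.93232×0.90929×0.98412 = -0.209535 + 0.834287 = 0.624752.
Q̄ = (S₀/π) × [bracket] = (589/π) × 0.624752 = 117.13 W/m².
Ratio Q̄_A / Q̄_B = 6.5711 / 117.13 = 0.05610.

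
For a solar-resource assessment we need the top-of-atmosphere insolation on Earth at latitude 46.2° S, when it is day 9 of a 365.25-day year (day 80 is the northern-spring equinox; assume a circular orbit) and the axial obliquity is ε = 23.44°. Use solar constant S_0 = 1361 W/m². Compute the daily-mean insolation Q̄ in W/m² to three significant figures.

Q̄ ≈ 487 W/m²

Solar longitude: L_s = 360° × (9 − 80)/365.25 = -69.979°, i.e. -69.979° + 360° = 290.021°.
sin δ = sin 23.44° × sin 290.021° = -0.37375, so δ = -21.947°.
cos h₀ = −tan(-46.2°) tan(-21.947°) = -0.4202, h₀ = 2.0045 rad.
Bracket: h₀ sin ϕ sin δ + cos ϕ cos δ sin h₀ = 2.0045×-0.72176×-0.37375 + 0.69214×0.92753×0.90743 = 0.540730 + 0.582552 = 1.123282.
Q̄ = (S_0/π) × [bracket] = (1361/π) × 1.123282 = 486.6 W/m².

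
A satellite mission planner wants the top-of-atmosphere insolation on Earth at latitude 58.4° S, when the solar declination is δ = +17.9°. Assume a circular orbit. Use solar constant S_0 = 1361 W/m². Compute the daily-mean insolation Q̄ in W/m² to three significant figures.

Q̄ ≈ 68.4 W/m²

cos h₀ = −tan(-58.4°) tan(+17.900°) = 0.5250, h₀ = 1.0181 rad.
Bracket: h₀ sin ϕ sin δ + cos ϕ cos δ sin h₀ = 1.0181×-0.85173×0.30736 + 0.52399×0.95159×0.85109 = -0.266526 + 0.424374 = 0.157848.
Q̄ = (S_0/π) × [bracket] = (1361/π) × 0.157848 = 68.38 W/m².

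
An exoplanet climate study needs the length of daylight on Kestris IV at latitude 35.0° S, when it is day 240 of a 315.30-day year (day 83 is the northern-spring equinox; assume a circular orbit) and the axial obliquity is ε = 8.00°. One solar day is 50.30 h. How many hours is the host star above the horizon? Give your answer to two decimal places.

Solar longitude: L_s = 360° × (240 − 83)/315.30 = 179.258°.
sin δ = sin 8.00° × sin 179.258° = 0.00180, so δ = +0.103°.
cos h₀ = −tan ϕ · tan δ = −tan(-35.0°) × tan(+0.103°) = 0.0013, so h₀ = 1.5695 rad = 89.93°.
Daylight = 2h₀/(2π) × 50.30 h = (1.5695/π) × 50.30 = 25.13 h.

25.13 h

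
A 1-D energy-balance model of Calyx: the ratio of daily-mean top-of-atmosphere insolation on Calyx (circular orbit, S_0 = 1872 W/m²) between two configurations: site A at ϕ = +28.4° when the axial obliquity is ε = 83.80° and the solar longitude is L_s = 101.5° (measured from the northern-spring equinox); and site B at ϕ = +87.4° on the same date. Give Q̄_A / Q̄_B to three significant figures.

— Configuration A (ϕ=+28.4°):
Solar declination: sin δ = sin ε · sin L_s = sin 83.80° × sin 101.5° = 0.97419, so δ = +76.955°.
cos h₀ = −tan(+28.4°) tan(+76.955°) = -2.3337 ≤ −1 ⇒ polar day, h₀ = π.
Bracket: h₀ sin ϕ sin δ + cos ϕ cos δ sin h₀ = 3.1416×0.47562×0.97419 + 0.87965×0.22572×0.00000 = 1.455642 + 0.000000 = 1.455642.
Q̄ = (S_0/π) × [bracket] = (1872/π) × 1.455642 = 867.38 W/m².
— Configuration B (ϕ=+87.4°):
cos h₀ = −tan(+87.4°) tan(+76.955°) = -95.0459 ≤ −1 ⇒ polar day, h₀ = π.
Bracket: h₀ sin ϕ sin δ + cos ϕ cos δ sin h₀ = 3.1416×0.99897×0.97419 + 0.04536×0.22572×0.00000 = 3.057363 + 0.000000 = 3.057363.
Q̄ = (S_0/π) × [bracket] = (1872/π) × 3.057363 = 1821.8 W/m².
Ratio Q̄_A / Q̄_B = 867.38 / 1821.8 = 0.4761.

Q̄_A / Q̄_B ≈ 0.476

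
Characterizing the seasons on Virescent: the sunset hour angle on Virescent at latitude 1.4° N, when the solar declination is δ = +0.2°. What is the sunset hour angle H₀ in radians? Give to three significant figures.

H₀ = 1.57 rad

cos H₀ = −tan φ · tan δ = −tan(+1.4°) × tan(+0.200°) = -0.0001, so H₀ = 1.5709 rad = 90.00°.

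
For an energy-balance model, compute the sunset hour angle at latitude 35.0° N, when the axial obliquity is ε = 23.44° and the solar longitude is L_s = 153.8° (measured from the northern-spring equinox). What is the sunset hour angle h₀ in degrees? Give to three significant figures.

Solar declination: sin δ = sin ε · sin L_s = sin 23.44° × sin 153.8° = 0.17563, so δ = +10.115°.
cos h₀ = −tan ϕ · tan δ = −tan(+35.0°) × tan(+10.115°) = -0.1249, so h₀ = 1.6960 rad = 97.18°.

h₀ = 97.2°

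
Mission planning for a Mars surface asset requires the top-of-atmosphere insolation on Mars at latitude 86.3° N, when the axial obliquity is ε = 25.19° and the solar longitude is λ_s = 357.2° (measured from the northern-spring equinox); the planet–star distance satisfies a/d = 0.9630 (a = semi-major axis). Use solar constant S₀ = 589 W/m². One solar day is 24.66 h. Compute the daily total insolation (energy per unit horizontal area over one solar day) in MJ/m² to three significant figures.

Solar declination: sin δ = sin ε · sin λ_s = sin 25.19° × sin 357.2° = -0.02079, so δ = -1.191°.
cos H₀ = −tan(+86.3°) tan(-1.191°) = 0.3216, H₀ = 1.2434 rad.
Bracket: H₀ sin φ sin δ + cos φ cos δ sin H₀ = 1.2434×0.99792×-0.02079 + 0.06453×0.99978×0.94688 = -0.025797 + 0.061089 = 0.035292.
Inverse-square distance factor (a/d)² = 0.9630² = 0.927369.
Q̄ = (S₀/π) × 0.927369 × [bracket] = (589/π) × 0.927369 × 0.035292 = 6.1361 W/m².
Daily total = Q̄ × 24.66 h × 3600 s/h = 6.1361 × 24.66 × 3600 / 10⁶ = 0.5447 MJ/m².

0.545 MJ/m²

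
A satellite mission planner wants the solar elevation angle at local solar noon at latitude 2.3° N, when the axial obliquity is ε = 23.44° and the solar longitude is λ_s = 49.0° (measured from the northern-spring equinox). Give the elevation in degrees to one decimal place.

Solar declination: sin δ = sin ε · sin λ_s = sin 23.44° × sin 49.0° = 0.30021, so δ = +17.471°.
At local noon the hour angle is zero, so the zenith angle equals |φ − δ| = |+2.3° − (+17.471°)| = 15.171°.
Elevation = 90° − 15.171° = 74.8°.

74.8°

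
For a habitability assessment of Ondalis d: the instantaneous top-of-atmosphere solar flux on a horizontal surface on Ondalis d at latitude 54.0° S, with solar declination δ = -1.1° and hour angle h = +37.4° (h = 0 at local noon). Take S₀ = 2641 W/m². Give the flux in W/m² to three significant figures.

1.27e+03 W/m²

cos θ_z = sin φ sin δ + cos φ cos δ cos h = 0.015531 + 0.466859 = 0.482390.
Flux = S₀ · cos θ_z = 2641 × 0.482390 = 1274 W/m².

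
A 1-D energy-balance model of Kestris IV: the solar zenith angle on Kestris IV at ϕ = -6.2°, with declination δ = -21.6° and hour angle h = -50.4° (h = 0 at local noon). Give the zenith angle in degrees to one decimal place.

θ_z = 51.0°

cos θ_z = sin ϕ sin δ + cos ϕ cos δ cos h = 0.039757 + 0.589195 = 0.628952.
θ_z = arccos(0.628952) = 51.0°.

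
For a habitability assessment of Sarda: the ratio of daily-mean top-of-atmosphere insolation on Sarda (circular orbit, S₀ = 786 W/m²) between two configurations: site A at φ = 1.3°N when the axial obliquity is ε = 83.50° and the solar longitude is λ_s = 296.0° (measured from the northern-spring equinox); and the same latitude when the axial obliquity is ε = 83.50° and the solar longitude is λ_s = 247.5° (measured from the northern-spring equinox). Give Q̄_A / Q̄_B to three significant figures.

Q̄_A / Q̄_B ≈ 1.15

— Configuration A (φ=+1.3°):
Solar declination: sin δ = sin ε · sin λ_s = sin 83.50° × sin 296.0° = -0.89302, so δ = -63.255°.
cos H₀ = −tan(+1.3°) tan(-63.255°) = 0.0450, H₀ = 1.5257 rad.
Bracket: H₀ sin φ sin δ + cos φ cos δ sin H₀ = 1.5257×0.02269×-0.89302 + 0.99974×0.45002×0.99899 = -0.030915 + 0.449449 = 0.418534.
Q̄ = (S₀/π) × [bracket] = (786/π) × 0.418534 = 104.71 W/m².
— Configuration B (φ=+1.3°):
Solar declination: sin δ = sin ε · sin λ_s = sin 83.50° × sin 247.5° = -0.91794, so δ = -66.627°.
cos H₀ = −tan(+1.3°) tan(-66.627°) = 0.0525, H₀ = 1.5183 rad.
Bracket: H₀ sin φ sin δ + cos φ cos δ sin H₀ = 1.5183×0.02269×-0.91794 + 0.99974×0.39672×0.99862 = -0.031623 + 0.396070 = 0.364447.
Q̄ = (S₀/π) × [bracket] = (786/π) × 0.364447 = 91.182 W/m².
Ratio Q̄_A / Q̄_B = 104.71 / 91.182 = 1.148.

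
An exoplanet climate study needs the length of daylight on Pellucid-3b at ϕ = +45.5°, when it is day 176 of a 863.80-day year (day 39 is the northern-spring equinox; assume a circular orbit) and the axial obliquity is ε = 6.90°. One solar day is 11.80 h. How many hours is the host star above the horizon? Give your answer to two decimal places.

Solar longitude: L_s = 360° × (176 − 39)/863.80 = 57.097°.
sin δ = sin 6.90° × sin 57.097° = 0.10087, so δ = +5.789°.
cos h₀ = −tan ϕ · tan δ = −tan(+45.5°) × tan(+5.789°) = -0.1032, so h₀ = 1.6741 rad = 95.92°.
Daylight = 2h₀/(2π) × 11.80 h = (1.6741/π) × 11.80 = 6.29 h.

6.29 h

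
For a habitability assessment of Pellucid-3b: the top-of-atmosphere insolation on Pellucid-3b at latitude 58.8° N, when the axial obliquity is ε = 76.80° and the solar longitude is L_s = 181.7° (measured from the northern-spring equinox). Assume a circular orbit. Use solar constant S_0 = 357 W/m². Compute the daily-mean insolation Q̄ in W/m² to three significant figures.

Q̄ ≈ 54.5 W/m²

Solar declination: sin δ = sin ε · sin L_s = sin 76.80° × sin 181.7° = -0.02888, so δ = -1.655°.
cos h₀ = −tan(+58.8°) tan(-1.655°) = 0.0477, h₀ = 1.5231 rad.
Bracket: h₀ sin ϕ sin δ + cos ϕ cos δ sin h₀ = 1.5231×0.85536×-0.02888 + 0.51803×0.99958×0.99886 = -0.037625 + 0.517222 = 0.479597.
Q̄ = (S_0/π) × [bracket] = (357/π) × 0.479597 = 54.50 W/m².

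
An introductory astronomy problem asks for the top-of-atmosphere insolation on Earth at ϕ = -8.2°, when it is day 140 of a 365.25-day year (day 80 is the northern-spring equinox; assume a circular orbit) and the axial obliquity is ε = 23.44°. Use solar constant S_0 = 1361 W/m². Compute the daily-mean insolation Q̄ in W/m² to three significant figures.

Q̄ ≈ 370 W/m²

Solar longitude: L_s = 360° × (140 − 80)/365.25 = 59.138°.
sin δ = sin 23.44° × sin 59.138° = 0.34146, so δ = +19.966°.
cos h₀ = −tan(-8.2°) tan(+19.966°) = 0.0524, h₀ = 1.5184 rad.
Bracket: h₀ sin ϕ sin δ + cos ϕ cos δ sin h₀ = 1.5184×-0.14263×0.34146 + 0.98978×0.93990×0.99863 = -0.073950 + 0.929020 = 0.855070.
Q̄ = (S_0/π) × [bracket] = (1361/π) × 0.855070 = 370.4 W/m².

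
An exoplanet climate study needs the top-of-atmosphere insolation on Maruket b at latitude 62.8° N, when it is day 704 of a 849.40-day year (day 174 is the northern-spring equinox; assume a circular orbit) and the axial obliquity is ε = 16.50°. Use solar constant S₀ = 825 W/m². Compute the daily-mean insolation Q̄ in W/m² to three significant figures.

Solar longitude: λ_s = 360° × (704 − 174)/849.40 = 224.629°.
sin δ = sin 16.50° × sin 224.629° = -0.19953, so δ = -11.509°.
cos H₀ = −tan(+62.8°) tan(-11.509°) = 0.3962, H₀ = 1.1634 rad.
Bracket: H₀ sin φ sin δ + cos φ cos δ sin H₀ = 1.1634×0.88942×-0.19953 + 0.45710×0.97989×0.91816 = -0.206464 + 0.411251 = 0.204787.
Q̄ = (S₀/π) × [bracket] = (825/π) × 0.204787 = 53.78 W/m².

Q̄ ≈ 53.8 W/m²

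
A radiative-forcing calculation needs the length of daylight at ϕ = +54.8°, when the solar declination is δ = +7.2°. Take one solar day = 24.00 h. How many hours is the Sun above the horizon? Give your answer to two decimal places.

13.38 h

cos h₀ = −tan ϕ · tan δ = −tan(+54.8°) × tan(+7.200°) = -0.1791, so h₀ = 1.7509 rad = 100.32°.
Daylight = 2h₀/(2π) × 24.00 h = (1.7509/π) × 24.00 = 13.38 h.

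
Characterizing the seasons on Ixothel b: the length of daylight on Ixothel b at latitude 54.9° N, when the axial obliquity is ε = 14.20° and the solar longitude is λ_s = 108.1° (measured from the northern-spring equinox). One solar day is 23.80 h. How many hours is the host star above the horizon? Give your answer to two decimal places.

Solar declination: sin δ = sin ε · sin λ_s = sin 14.20° × sin 108.1° = 0.23317, so δ = +13.484°.
cos H₀ = −tan φ · tan δ = −tan(+54.9°) × tan(+13.484°) = -0.3412, so H₀ = 1.9190 rad = 109.95°.
Daylight = 2H₀/(2π) × 23.80 h = (1.9190/π) × 23.80 = 14.54 h.

14.54 h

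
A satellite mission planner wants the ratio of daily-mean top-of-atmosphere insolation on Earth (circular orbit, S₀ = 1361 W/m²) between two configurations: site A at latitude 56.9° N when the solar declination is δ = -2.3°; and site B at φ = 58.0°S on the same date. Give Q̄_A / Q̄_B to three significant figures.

Q̄_A / Q̄_B ≈ 0.846

— Configuration A (φ=+56.9°):
cos H₀ = −tan(+56.9°) tan(-2.300°) = 0.0616, H₀ = 1.5091 rad.
Bracket: H₀ sin φ sin δ + cos φ cos δ sin H₀ = 1.5091×0.83772×-0.04013 + 0.54610×0.99919×0.99810 = -0.050732 + 0.544621 = 0.493889.
Q̄ = (S₀/π) × [bracket] = (1361/π) × 0.493889 = 213.96 W/m².
— Configuration B (φ=-58.0°):
cos H₀ = −tan(-58.0°) tan(-2.300°) = -0.0643, H₀ = 1.6351 rad.
Bracket: H₀ sin φ sin δ + cos φ cos δ sin H₀ = 1.6351×-0.84805×-0.04013 + 0.52992×0.99919×0.99793 = 0.055646 + 0.528395 = 0.584041.
Q̄ = (S₀/π) × [bracket] = (1361/π) × 0.584041 = 253.02 W/m².
Ratio Q̄_A / Q̄_B = 213.96 / 253.02 = 0.8456.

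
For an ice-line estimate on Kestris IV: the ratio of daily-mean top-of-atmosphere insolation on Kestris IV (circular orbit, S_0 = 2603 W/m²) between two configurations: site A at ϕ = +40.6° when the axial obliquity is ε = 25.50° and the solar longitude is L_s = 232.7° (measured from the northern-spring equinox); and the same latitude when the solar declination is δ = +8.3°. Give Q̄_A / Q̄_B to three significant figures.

Q̄_A / Q̄_B ≈ 0.440

— Configuration A (ϕ=+40.6°):
Solar declination: sin δ = sin ε · sin L_s = sin 25.50° × sin 232.7° = -0.34246, so δ = -20.027°.
cos h₀ = −tan(+40.6°) tan(-20.027°) = 0.3124, h₀ = 1.2531 rad.
Bracket: h₀ sin ϕ sin δ + cos ϕ cos δ sin h₀ = 1.2531×0.65077×-0.34246 + 0.75927×0.93953×0.94995 = -0.279269 + 0.677653 = 0.398384.
Q̄ = (S_0/π) × [bracket] = (2603/π) × 0.398384 = 330.09 W/m².
— Configuration B (ϕ=+40.6°):
cos h₀ = −tan(+40.6°) tan(+8.300°) = -0.1250, h₀ = 1.6962 rad.
Bracket: h₀ sin ϕ sin δ + cos ϕ cos δ sin h₀ = 1.6962×0.65077×0.14436 + 0.75927×0.98953×0.99215 = 0.159350 + 0.745423 = 0.904773.
Q̄ = (S_0/π) × [bracket] = (2603/π) × 0.904773 = 749.66 W/m².
Ratio Q̄_A / Q̄_B = 330.09 / 749.66 = 0.4403.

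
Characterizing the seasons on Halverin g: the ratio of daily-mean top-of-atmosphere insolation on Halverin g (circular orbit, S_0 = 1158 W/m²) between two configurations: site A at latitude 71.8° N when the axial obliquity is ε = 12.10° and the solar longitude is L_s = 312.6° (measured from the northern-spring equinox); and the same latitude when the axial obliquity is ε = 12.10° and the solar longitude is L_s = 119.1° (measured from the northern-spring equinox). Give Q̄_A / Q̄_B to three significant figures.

Q̄_A / Q̄_B ≈ 0.180

— Configuration A (ϕ=+71.8°):
Solar declination: sin δ = sin ε · sin L_s = sin 12.10° × sin 312.6° = -0.15430, so δ = -8.876°.
cos h₀ = −tan(+71.8°) tan(-8.876°) = 0.4750, h₀ = 1.0758 rad.
Bracket: h₀ sin ϕ sin δ + cos ϕ cos δ sin h₀ = 1.0758×0.94997×-0.15430 + 0.31233×0.98802×0.87999 = -0.157691 + 0.271555 = 0.113864.
Q̄ = (S_0/π) × [bracket] = (1158/π) × 0.113864 = 41.971 W/m².
— Configuration B (ϕ=+71.8°):
Solar declination: sin δ = sin ε · sin L_s = sin 12.10° × sin 119.1° = 0.18316, so δ = +10.554°.
cos h₀ = −tan(+71.8°) tan(+10.554°) = -0.5667, h₀ = 2.1733 rad.
Bracket: h₀ sin ϕ sin δ + cos ϕ cos δ sin h₀ = 2.1733×0.94997×0.18316 + 0.31233×0.98308×0.82395 = 0.378147 + 0.252990 = 0.631137.
Q̄ = (S_0/π) × [bracket] = (1158/π) × 0.631137 = 232.64 W/m².
Ratio Q̄_A / Q̄_B = 41.971 / 232.64 = 0.1804.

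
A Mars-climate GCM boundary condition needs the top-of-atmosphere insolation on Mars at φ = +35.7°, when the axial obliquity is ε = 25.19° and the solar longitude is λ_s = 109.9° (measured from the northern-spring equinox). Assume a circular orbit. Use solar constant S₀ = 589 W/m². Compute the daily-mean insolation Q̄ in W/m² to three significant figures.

Solar declination: sin δ = sin ε · sin λ_s = sin 25.19° × sin 109.9° = 0.40021, so δ = +23.591°.
cos H₀ = −tan(+35.7°) tan(+23.591°) = -0.3138, H₀ = 1.8900 rad.
Bracket: H₀ sin φ sin δ + cos φ cos δ sin H₀ = 1.8900×0.58354×0.40021 + 0.81208×0.91642×0.94949 = 0.441388 + 0.706616 = 1.148004.
Q̄ = (S₀/π) × [bracket] = (589/π) × 1.148004 = 215.2 W/m².

Q̄ ≈ 215 W/m²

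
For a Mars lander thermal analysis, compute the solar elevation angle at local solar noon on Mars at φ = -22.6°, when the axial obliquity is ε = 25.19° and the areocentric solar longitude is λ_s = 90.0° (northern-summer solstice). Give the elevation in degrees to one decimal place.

42.2°

sin δ = sin 25.19° × sin 90.0° = 0.42562, so δ = +25.190°.
At local noon the hour angle is zero, so the zenith angle equals |φ − δ| = |-22.6° − (+25.190°)| = 47.790°.
Elevation = 90° − 47.790° = 42.2°.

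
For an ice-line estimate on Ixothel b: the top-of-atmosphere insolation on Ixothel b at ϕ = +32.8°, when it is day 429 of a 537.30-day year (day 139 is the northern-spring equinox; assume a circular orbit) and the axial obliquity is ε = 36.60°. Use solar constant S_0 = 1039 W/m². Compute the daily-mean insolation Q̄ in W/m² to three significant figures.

Q̄ ≈ 235 W/m²

Solar longitude: L_s = 360° × (429 − 139)/537.30 = 194.305°.
sin δ = sin 36.60° × sin 194.305° = -0.14732, so δ = -8.471°.
cos h₀ = −tan(+32.8°) tan(-8.471°) = 0.0960, h₀ = 1.4747 rad.
Bracket: h₀ sin ϕ sin δ + cos ϕ cos δ sin h₀ = 1.4747×0.54171×-0.14732 + 0.84057×0.98909×0.99538 = -0.117688 + 0.827558 = 0.709870.
Q̄ = (S_0/π) × [bracket] = (1039/π) × 0.709870 = 234.8 W/m².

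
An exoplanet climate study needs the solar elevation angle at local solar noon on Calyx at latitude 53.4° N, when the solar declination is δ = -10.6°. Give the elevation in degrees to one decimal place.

26.0°

At local noon the hour angle is zero, so the zenith angle equals |φ − δ| = |+53.4° − (-10.600°)| = 64.000°.
Elevation = 90° − 64.000° = 26.0°.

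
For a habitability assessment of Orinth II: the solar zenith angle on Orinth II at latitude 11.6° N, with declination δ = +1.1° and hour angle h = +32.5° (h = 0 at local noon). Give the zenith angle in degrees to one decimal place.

θ_z = 33.9°

cos θ_z = sin ϕ sin δ + cos ϕ cos δ cos h = 0.003860 + 0.826013 = 0.829873.
θ_z = arccos(0.829873) = 33.9°.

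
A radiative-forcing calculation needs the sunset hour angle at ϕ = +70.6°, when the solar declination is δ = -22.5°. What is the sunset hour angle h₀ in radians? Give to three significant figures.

h₀ = 0.00 rad

cos h₀ = −tan ϕ · tan δ = 1.1762 ≥ 1, so the Sun never rises (polar night) and h₀ = 0.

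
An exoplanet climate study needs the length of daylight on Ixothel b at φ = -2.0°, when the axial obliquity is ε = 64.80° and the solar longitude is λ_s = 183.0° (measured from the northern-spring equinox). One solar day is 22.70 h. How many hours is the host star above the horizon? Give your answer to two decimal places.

Solar declination: sin δ = sin ε · sin λ_s = sin 64.80° × sin 183.0° = -0.04735, so δ = -2.714°.
cos H₀ = −tan φ · tan δ = −tan(-2.0°) × tan(-2.714°) = -0.0017, so H₀ = 1.5725 rad = 90.09°.
Daylight = 2H₀/(2π) × 22.70 h = (1.5725/π) × 22.70 = 11.36 h.

11.36 h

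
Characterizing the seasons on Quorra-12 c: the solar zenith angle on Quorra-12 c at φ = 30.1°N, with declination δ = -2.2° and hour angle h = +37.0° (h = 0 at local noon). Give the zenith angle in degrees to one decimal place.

θ_z = 47.8°

cos θ_z = sin φ sin δ + cos φ cos δ cos h = -0.019252 + 0.690431 = 0.671179.
θ_z = arccos(0.671179) = 47.8°.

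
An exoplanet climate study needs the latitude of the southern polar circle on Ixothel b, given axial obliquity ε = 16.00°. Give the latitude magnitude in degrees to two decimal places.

74.00°

The polar circle is the lowest latitude that experiences at least one full rotation of continuous darkness at the northern-summer solstice; it lies at |φ| = 90° − ε = 90° − 16.00° = 74.00°.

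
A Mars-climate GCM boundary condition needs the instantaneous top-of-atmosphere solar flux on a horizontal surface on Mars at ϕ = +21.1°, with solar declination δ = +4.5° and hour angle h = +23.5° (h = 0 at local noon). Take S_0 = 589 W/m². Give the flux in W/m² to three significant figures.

cos θ_z = sin ϕ sin δ + cos ϕ cos δ cos h = 0.028245 + 0.852937 = 0.881182.
Flux = S_0 · cos θ_z = 589 × 0.881182 = 519.0 W/m².

519 W/m²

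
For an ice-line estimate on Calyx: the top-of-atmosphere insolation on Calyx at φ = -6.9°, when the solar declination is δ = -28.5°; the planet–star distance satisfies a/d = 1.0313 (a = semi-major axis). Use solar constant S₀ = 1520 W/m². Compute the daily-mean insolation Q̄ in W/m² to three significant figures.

Q̄ ≈ 496 W/m²

cos H₀ = −tan(-6.9°) tan(-28.500°) = -0.0657, H₀ = 1.6365 rad.
Bracket: H₀ sin φ sin δ + cos φ cos δ sin H₀ = 1.6365×-0.12014×-0.47716 + 0.99276×0.87882×0.99784 = 0.093814 + 0.870573 = 0.964387.
Inverse-square distance factor (a/d)² = 1.0313² = 1.063580.
Q̄ = (S₀/π) × 1.063580 × [bracket] = (1520/π) × 1.063580 × 0.964387 = 496.3 W/m².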